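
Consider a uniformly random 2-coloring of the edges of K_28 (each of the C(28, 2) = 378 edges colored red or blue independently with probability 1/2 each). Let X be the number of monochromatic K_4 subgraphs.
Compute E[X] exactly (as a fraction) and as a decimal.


Let X = Σ_S X_S over the C(28, 4) = 20475 subsets S of size 4, where X_S = 1 if the K_4 on S is monochromatic.
For a fixed S, the K_4 on S has C(4, 2) = 6 edges. P[all 6 edges red] = (1/2)^6, and likewise for blue, so P[monochromatic] = 2·(1/2)^6 = 2^{1 − 6} = 1/32.
By linearity: E[X] = C(28, 4) · 2^{1 − 6} = 20475 · 1/32 = 20475/32.
Numerically: E[X] ≈ 639.84375.

E[X] = C(28,4)·2^(1−C(4,2)) = 20475/32 ≈ 639.84375.


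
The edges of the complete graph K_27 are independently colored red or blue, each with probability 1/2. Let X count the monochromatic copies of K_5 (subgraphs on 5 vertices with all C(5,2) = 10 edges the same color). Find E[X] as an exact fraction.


Let X = Σ_S X_S over the C(27, 5) = 80730 subsets S of size 5, where X_S = 1 if the K_5 on S is monochromatic.
For a fixed S, the K_5 on S has C(5, 2) = 10 edges. P[all 10 edges red] = (1/2)^10, and likewise for blue, so P[monochromatic] = 2·(1/2)^10 = 2^{1 − 10} = 1/512.
By linearity of expectation: E[X] = C(27, 5) · 2^{1 − 10} = 80730 · 1/512 = 40365/256.
Numerically: E[X] ≈ 157.6758.

E[X] = C(27,5)·2^(1−C(5,2)) = 40365/256 ≈ 157.6758.


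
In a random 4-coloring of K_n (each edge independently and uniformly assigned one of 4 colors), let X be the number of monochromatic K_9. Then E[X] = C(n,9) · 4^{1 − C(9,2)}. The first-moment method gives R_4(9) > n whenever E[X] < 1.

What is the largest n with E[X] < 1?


We need C(n, 9) · 4^{1 − 36} < 1, i.e. C(n, 9) < 4^{36 − 1} = 1180591620717411303424.
Check values of n near the boundary:
  n = 911: C(911, 9) = 1144686900492291197405; 1144686900492291197405 < 1180591620717411303424? YES
  n = 912: C(912, 9) = 1156095740032081475120; 1156095740032081475120 < 1180591620717411303424? YES
  n = 913: C(913, 9) = 1167605542753639808390; 1167605542753639808390 < 1180591620717411303424? YES
  n = 914: C(914, 9) = 1179217089587653905932; 1179217089587653905932 < 1180591620717411303424? YES
  n = 915: C(915, 9) = 1190931166636537885130; 1190931166636537885130 < 1180591620717411303424? NO
The largest n with C(n, 9) < 1180591620717411303424 is n = 914 (where E[X] = 294804272396913476483/295147905179352825856 ≈ 0.998836). Hence R_4(9) > 914, i.e. R_4(9) ≥ 915.

Largest n = 914; hence R_4(9) > 914.


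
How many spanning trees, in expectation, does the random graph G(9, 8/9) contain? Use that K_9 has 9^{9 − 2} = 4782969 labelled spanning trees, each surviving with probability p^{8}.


K_9 has 9^{9 − 2} = 4782969 labelled spanning trees.
For each such spanning tree H, let X_H = 1 if all 8 edges of H are present in G. Then P[X_H = 1] = p^{8} = (8/9)^{8} = 16777216/43046721.
By linearity: E[X] = Σ_H E[X_H] = 4782969 · p^{8} = 4782969 · 16777216/43046721 = 16777216/9.
Numerically: E[X] ≈ 1.864e+06.

E[X] = 4782969 · (8/9)^{8} = 16777216/9 ≈ 1.864e+06.


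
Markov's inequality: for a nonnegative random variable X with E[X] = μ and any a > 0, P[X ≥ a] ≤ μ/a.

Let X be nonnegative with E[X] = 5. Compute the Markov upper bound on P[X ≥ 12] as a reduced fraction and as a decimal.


μ = E[X] = 5, a = 12.
Markov: P[X ≥ 12] ≤ μ/a = (5)/12 = 5/12.
Numerically: ≈ 0.416667.
(Since a = 12 > μ = 5.000000, the bound 5/12 is < 1 and informative.)

P[X ≥ 12] ≤ 5/12 ≈ 0.416667.


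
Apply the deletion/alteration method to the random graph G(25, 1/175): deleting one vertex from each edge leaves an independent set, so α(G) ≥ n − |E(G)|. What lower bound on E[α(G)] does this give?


E[|E(G)|] = C(25, 2)·p = 300 · (1/175) = 12/7.
E[α(G)] ≥ n − E[|E(G)|] = 25 − 12/7 = 163/7.
Numerically: ≈ 23.285714.
(This is only a lower bound; the true E[α(G)] may be larger.)

E[α(G)] ≥ 163/7 ≈ 23.285714.


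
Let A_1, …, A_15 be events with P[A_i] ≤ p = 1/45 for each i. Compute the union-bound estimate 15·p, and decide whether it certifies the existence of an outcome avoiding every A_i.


Union bound: P[∪_{i=1}^{15} A_i] ≤ Σ_i P[A_i] ≤ 15·p = 15·(1/45) = 1/3.
Numerically: 1/3 ≈ 0.333.
Is 1/3 < 1? YES.
Since P[∪ A_i] ≤ 1/3 < 1, the complement has P[∩ A_i^c] ≥ 1 − 1/3 = 2/3 > 0, so some outcome avoids every A_i.

15·p = 1/3 ≈ 0.333; existence CERTIFIED by the union bound.


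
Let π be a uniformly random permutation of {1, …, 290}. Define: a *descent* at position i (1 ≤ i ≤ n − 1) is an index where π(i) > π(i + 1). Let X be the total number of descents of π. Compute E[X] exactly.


Write X = Σ X_I over i = 1, …, 289, with X_I the indicator of one descent.
There are 289 indicators.
For each fixed i, the pair (π(i), π(i+1)) is a uniformly random ordered pair of distinct values from {1, …, 290}; by symmetry P[π(i) > π(i+1)] = 1/2.
By linearity: E[X] = 289 · (1/2) = (290 − 1) · (1/2) = 289/2 ≈ 144.50000.

E[X] = 289/2 = 144.50000.


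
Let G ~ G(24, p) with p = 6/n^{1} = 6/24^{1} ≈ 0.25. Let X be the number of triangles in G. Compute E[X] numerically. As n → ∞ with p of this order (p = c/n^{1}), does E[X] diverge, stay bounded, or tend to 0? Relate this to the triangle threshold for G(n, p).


Number of potential triangles: C(24, 3) = 2024.
Each occurs with probability p³ ≈ (0.25)³ ≈ 1.56250e-02.
By linearity: E[X] = C(24, 3)·p³ ≈ 2024 · 1.56250e-02 ≈ 31.625.
Here α = 1, so p = 6/n is exactly at the triangle threshold p ~ 1/n. Asymptotically E[X] → c³/6 = 6³/6 = 36 ≈ 36.000, a bounded constant. In this regime the triangle count is asymptotically Poisson(c³/6).

E[X] ≈ 31.625; in regime p = Θ(1/n^{1}) E[X] stays bounded (at the triangle threshold p ~ 1/n).


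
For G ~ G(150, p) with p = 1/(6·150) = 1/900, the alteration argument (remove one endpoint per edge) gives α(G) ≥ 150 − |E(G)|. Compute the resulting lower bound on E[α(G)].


E[|E(G)|] = C(150, 2)·p = 11175 · (1/900) = 149/12.
E[α(G)] ≥ n − E[|E(G)|] = 150 − 149/12 = 1651/12.
Numerically: ≈ 137.583.
(This is only a lower bound; the true E[α(G)] may be larger.)

E[α(G)] ≥ 1651/12 ≈ 137.583.


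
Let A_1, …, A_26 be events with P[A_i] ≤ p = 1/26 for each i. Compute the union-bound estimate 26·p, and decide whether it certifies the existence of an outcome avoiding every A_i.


Union bound: P[∪_{i=1}^{26} A_i] ≤ Σ_i P[A_i] ≤ 26·p = 26·(1/26) = 1.
Numerically: 1 ≈ 1.000000.
Is 1 < 1? NO.
Since the bound 1 is ≥ 1, the union bound is uninformative here; it does NOT by itself certify existence.

26·p = 1 ≈ 1.000000; existence NOT certified by the union bound.


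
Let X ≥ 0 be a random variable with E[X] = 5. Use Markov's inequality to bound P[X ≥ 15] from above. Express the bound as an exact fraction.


μ = E[X] = 5, a = 15.
Markov: P[X ≥ 15] ≤ μ/a = (5)/15 = 1/3.
Numerically: ≈ 0.333333.
(Since a = 15 > μ = 5.000000, the bound 1/3 is < 1 and informative.)

P[X ≥ 15] ≤ 1/3 ≈ 0.333333.


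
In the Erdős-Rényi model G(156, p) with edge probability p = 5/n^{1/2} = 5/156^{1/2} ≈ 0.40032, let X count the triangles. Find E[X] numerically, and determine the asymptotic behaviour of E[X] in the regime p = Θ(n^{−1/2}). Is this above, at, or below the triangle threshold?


Number of potential triangles: C(156, 3) = 620620.
Each occurs with probability p³ ≈ (0.40032)³ ≈ 6.4153908e-02.
By linearity: E[X] = C(156, 3)·p³ ≈ 620620 · 6.4153908e-02 ≈ 39815.19824.
Since α = 1/2 < 1, p = c/n^{1/2} ≫ 1/n is above the triangle threshold p ~ 1/n. Asymptotically E[X] ~ (c³/6)·n^{3(1−α)} = (5³/6)·n^{1.5} → ∞; triangles are abundant w.h.p.

E[X] ≈ 39815.19824; in regime p = Θ(1/n^{1/2}) E[X] diverges (above the triangle threshold p ~ 1/n).


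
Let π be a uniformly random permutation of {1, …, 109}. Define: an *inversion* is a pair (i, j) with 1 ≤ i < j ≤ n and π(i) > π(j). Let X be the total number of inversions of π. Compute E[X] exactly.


Write X = Σ X_I over the C(109, 2) = 5886 pairs i < j, with X_I the indicator of one inversion.
There are 5886 indicators.
For each fixed pair i < j, the values π(i) and π(j) are two distinct elements of {1, …, 109} in uniformly random order; by symmetry P[π(i) > π(j)] = 1/2.
By linearity: E[X] = 5886 · (1/2) = C(109, 2) · (1/2) = 5886/2 = 2943 ≈ 2943.0000.

E[X] = 2943 = 2943.0000.


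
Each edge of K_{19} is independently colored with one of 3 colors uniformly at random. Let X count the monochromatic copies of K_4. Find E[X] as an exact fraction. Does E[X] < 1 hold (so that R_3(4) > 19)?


E[X] = C(19, 4) · 3^{1 − 6} = 3876 · 3^{−5} = 3876/243.
As a reduced fraction: E[X] = 1292/81 ≈ 15.951.
Is E[X] < 1? NO.
Since E[X] ≥ 1, the first-moment bound is inconclusive at n = 19; it does NOT by itself certify R_3(4) > 19.

E[X] = 1292/81 ≈ 15.951; E[X] ≥ 1; first-moment method inconclusive here.


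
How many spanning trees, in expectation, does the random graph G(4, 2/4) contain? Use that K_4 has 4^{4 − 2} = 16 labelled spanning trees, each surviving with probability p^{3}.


K_4 has 4^{4 − 2} = 16 labelled spanning trees.
For each such spanning tree H, let X_H = 1 if all 3 edges of H are present in G. Then P[X_H = 1] = p^{3} = (1/2)^{3} = 1/8.
Summing the indicators: E[X] = Σ_H E[X_H] = 16 · p^{3} = 16 · 1/8 = 2.
Numerically: E[X] ≈ 2.

E[X] = 16 · (1/2)^{3} = 2 ≈ 2.


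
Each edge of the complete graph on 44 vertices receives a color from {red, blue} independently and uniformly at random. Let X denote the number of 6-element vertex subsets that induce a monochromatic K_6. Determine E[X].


Let X = Σ_S X_S over the C(44, 6) = 7059052 subsets S of size 6, where X_S = 1 if the K_6 on S is monochromatic.
For a fixed S, the K_6 on S has C(6, 2) = 15 edges. P[all 15 edges red] = (1/2)^15, and likewise for blue, so P[monochromatic] = 2·(1/2)^15 = 2^{1 − 15} = 1/16384.
Summing: E[X] = C(44, 6) · 2^{1 − 15} = 7059052 · 1/16384 = 1764763/4096.
Numerically: E[X] ≈ 430.850.

E[X] = C(44,6)·2^(1−C(6,2)) = 1764763/4096 ≈ 430.850.


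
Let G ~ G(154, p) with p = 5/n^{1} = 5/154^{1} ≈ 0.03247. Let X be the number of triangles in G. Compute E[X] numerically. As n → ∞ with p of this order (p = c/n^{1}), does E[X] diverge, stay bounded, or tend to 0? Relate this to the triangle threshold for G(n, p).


Number of potential triangles: C(154, 3) = 596904.
Each occurs with probability p³ ≈ (0.03247)³ ≈ 3.422535e-05.
By linearity: E[X] = C(154, 3)·p³ ≈ 596904 · 3.422535e-05 ≈ 20.4292.
Here α = 1, so p = 5/n is exactly at the triangle threshold p ~ 1/n. Asymptotically E[X] → c³/6 = 5³/6 = 125/6 ≈ 20.8333, a bounded constant. In this regime the triangle count is asymptotically Poisson(c³/6).

E[X] ≈ 20.4292; in regime p = Θ(1/n^{1}) E[X] stays bounded (at the triangle threshold p ~ 1/n).


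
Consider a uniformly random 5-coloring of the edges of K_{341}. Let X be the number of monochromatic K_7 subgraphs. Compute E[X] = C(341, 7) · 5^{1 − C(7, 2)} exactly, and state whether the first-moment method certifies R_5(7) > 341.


E[X] = C(341, 7) · 5^{1 − 21} = 99984606876440 · 5^{−20} = 99984606876440/95367431640625.
As a reduced fraction: E[X] = 19996921375288/19073486328125 ≈ 1.048415.
Is E[X] < 1? NO.
Since E[X] ≥ 1, the first-moment bound is inconclusive at n = 341; it does NOT by itself certify R_5(7) > 341.

E[X] = 19996921375288/19073486328125 ≈ 1.048415; E[X] ≥ 1; first-moment method inconclusive here.


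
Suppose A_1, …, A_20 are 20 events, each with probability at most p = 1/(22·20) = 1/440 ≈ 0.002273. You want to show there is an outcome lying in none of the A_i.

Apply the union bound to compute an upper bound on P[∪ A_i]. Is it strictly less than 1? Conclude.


Union bound: P[∪_{i=1}^{20} A_i] ≤ Σ_i P[A_i] ≤ 20·p = 20·(1/440) = 1/22.
Numerically: 1/22 ≈ 0.045455.
Is 1/22 < 1? YES.
Since P[∪ A_i] ≤ 1/22 < 1, the complement has P[∩ A_i^c] ≥ 1 − 1/22 = 21/22 > 0, so some outcome avoids every A_i.

20·p = 1/22 ≈ 0.045455; existence CERTIFIED by the union bound.


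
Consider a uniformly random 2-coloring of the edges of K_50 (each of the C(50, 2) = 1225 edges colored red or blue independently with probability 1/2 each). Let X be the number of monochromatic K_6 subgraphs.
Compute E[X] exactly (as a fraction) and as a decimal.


Let X = Σ_S X_S over the C(50, 6) = 15890700 subsets S of size 6, where X_S = 1 if the K_6 on S is monochromatic.
For a fixed S, the K_6 on S has C(6, 2) = 15 edges. P[all 15 edges red] = (1/2)^15, and likewise for blue, so P[monochromatic] = 2·(1/2)^15 = 2^{1 − 15} = 1/16384.
Summing: E[X] = C(50, 6) · 2^{1 − 15} = 15890700 · 1/16384 = 3972675/4096.
Numerically: E[X] ≈ 969.8914.

E[X] = C(50,6)·2^(1−C(6,2)) = 3972675/4096 ≈ 969.8914.


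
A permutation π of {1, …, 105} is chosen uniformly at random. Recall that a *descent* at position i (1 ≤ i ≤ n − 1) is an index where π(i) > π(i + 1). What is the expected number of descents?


Write X = Σ X_I over i = 1, …, 104, with X_I the indicator of one descent.
There are 104 indicators.
For each fixed i, the pair (π(i), π(i+1)) is a uniformly random ordered pair of distinct values from {1, …, 105}; by symmetry P[π(i) > π(i+1)] = 1/2.
By linearity: E[X] = 104 · (1/2) = (105 − 1) · (1/2) = 52 ≈ 52.000.

E[X] = 52 = 52.000.


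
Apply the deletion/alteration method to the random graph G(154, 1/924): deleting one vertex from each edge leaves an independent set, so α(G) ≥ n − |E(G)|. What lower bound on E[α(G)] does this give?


E[|E(G)|] = C(154, 2)·p = 11781 · (1/924) = 51/4.
E[α(G)] ≥ n − E[|E(G)|] = 154 − 51/4 = 565/4.
Numerically: ≈ 141.2500.
(This is only a lower bound; the true E[α(G)] may be larger.)

E[α(G)] ≥ 565/4 ≈ 141.2500.


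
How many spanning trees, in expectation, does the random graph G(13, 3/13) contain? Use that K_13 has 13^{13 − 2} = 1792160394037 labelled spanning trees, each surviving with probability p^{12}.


K_13 has 13^{13 − 2} = 1792160394037 labelled spanning trees.
For each such spanning tree H, let X_H = 1 if all 12 edges of H are present in G. Then P[X_H = 1] = p^{12} = (3/13)^{12} = 531441/23298085122481.
By linearity of expectation: E[X] = Σ_H E[X_H] = 1792160394037 · p^{12} = 1792160394037 · 531441/23298085122481 = 531441/13.
Numerically: E[X] ≈ 4.09e+04.

E[X] = 1792160394037 · (3/13)^{12} = 531441/13 ≈ 4.09e+04.


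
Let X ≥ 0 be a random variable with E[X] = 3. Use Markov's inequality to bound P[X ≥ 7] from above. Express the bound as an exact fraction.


μ = E[X] = 3, a = 7.
Markov: P[X ≥ 7] ≤ μ/a = (3)/7 = 3/7.
Numerically: ≈ 0.428571.
(Since a = 7 > μ = 3.000000, the bound 3/7 is < 1 and informative.)

P[X ≥ 7] ≤ 3/7 ≈ 0.428571.


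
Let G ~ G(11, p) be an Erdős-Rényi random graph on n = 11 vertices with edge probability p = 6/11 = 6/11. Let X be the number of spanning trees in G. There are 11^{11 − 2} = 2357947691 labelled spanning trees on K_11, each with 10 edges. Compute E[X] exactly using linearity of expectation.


K_11 has 11^{11 − 2} = 2357947691 labelled spanning trees.
For each such spanning tree H, let X_H = 1 if all 10 edges of H are present in G. Then P[X_H = 1] = p^{10} = (6/11)^{10} = 60466176/25937424601.
Summing the indicators: E[X] = Σ_H E[X_H] = 2357947691 · p^{10} = 2357947691 · 60466176/25937424601 = 60466176/11.
Numerically: E[X] ≈ 5.4969e+06.

E[X] = 2357947691 · (6/11)^{10} = 60466176/11 ≈ 5.4969e+06.


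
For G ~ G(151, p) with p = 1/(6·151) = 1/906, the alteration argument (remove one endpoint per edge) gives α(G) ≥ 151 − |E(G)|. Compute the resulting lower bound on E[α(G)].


E[|E(G)|] = C(151, 2)·p = 11325 · (1/906) = 25/2.
E[α(G)] ≥ n − E[|E(G)|] = 151 − 25/2 = 277/2.
Numerically: ≈ 138.500.
(This is only a lower bound; the true E[α(G)] may be larger.)

E[α(G)] ≥ 277/2 ≈ 138.500.


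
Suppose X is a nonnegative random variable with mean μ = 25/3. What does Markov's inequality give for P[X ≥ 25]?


μ = E[X] = 25/3, a = 25.
Markov: P[X ≥ 25] ≤ μ/a = (25/3)/25 = 1/3.
Numerically: ≈ 0.33333.
(Since a = 25 > μ = 8.33333, the bound 1/3 is < 1 and informative.)

P[X ≥ 25] ≤ 1/3 ≈ 0.33333.


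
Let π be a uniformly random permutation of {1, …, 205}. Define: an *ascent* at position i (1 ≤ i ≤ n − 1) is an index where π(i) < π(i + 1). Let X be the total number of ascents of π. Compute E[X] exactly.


Write X = Σ X_I over i = 1, …, 204, with X_I the indicator of one ascent.
There are 204 indicators.
For each fixed i, the pair (π(i), π(i+1)) is a uniformly random ordered pair of distinct values from {1, …, 205}; by symmetry P[π(i) < π(i+1)] = 1/2.
By linearity: E[X] = 204 · (1/2) = (205 − 1) · (1/2) = 102 ≈ 102.000000.

E[X] = 102 = 102.000000.


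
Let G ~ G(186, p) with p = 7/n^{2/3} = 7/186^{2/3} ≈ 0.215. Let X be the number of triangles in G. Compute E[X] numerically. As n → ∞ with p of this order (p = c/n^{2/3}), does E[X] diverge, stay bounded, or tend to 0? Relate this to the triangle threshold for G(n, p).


Number of potential triangles: C(186, 3) = 1055240.
Each occurs with probability p³ ≈ (0.215)³ ≈ 9.91444e-03.
By linearity: E[X] = C(186, 3)·p³ ≈ 1055240 · 9.91444e-03 ≈ 10462.115.
Since α = 2/3 < 1, p = c/n^{2/3} ≫ 1/n is above the triangle threshold p ~ 1/n. Asymptotically E[X] ~ (c³/6)·n^{3(1−α)} = (7³/6)·n^{1} → ∞; triangles are abundant w.h.p.

E[X] ≈ 10462.115; in regime p = Θ(1/n^{2/3}) E[X] diverges (above the triangle threshold p ~ 1/n).


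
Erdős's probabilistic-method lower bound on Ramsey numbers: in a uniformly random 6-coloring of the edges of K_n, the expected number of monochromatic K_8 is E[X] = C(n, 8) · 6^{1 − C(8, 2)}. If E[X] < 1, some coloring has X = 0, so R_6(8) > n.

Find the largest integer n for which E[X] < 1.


We need C(n, 8) · 6^{1 − 28} < 1, i.e. C(n, 8) < 6^{28 − 1} = 1023490369077469249536.
Check values of n near the boundary:
  n = 1593: C(1593, 8) = 1010555394551193970323; 1010555394551193970323 < 1023490369077469249536? YES
  n = 1594: C(1594, 8) = 1015652773590544255167; 1015652773590544255167 < 1023490369077469249536? YES
  n = 1595: C(1595, 8) = 1020772636343363633895; 1020772636343363633895 < 1023490369077469249536? YES
  n = 1596: C(1596, 8) = 1025915067760710553965; 1025915067760710553965 < 1023490369077469249536? NO
  n = 1597: C(1597, 8) = 1031080153060953275445; 1031080153060953275445 < 1023490369077469249536? NO
The largest n with C(n, 8) < 1023490369077469249536 is n = 1595 (where E[X] = 113419181815929292655/113721152119718805504 ≈ 0.997). Hence R_6(8) > 1595, i.e. R_6(8) ≥ 1596.

Largest n = 1595; hence R_6(8) > 1595.


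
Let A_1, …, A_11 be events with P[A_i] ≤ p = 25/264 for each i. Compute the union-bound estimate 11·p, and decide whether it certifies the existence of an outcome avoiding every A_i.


Union bound: P[∪_{i=1}^{11} A_i] ≤ Σ_i P[A_i] ≤ 11·p = 11·(25/264) = 25/24.
Numerically: 25/24 ≈ 1.041667.
Is 25/24 < 1? NO.
Since the bound 25/24 is ≥ 1, the union bound is uninformative here; it does NOT by itself certify existence.

11·p = 25/24 ≈ 1.041667; existence NOT certified by the union bound.


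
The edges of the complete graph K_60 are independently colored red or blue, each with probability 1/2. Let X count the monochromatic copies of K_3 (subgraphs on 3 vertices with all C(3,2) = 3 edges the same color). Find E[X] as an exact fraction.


Let X = Σ_S X_S over the C(60, 3) = 34220 subsets S of size 3, where X_S = 1 if the K_3 on S is monochromatic.
For a fixed S, the K_3 on S has C(3, 2) = 3 edges. P[all 3 edges red] = (1/2)^3, and likewise for blue, so P[monochromatic] = 2·(1/2)^3 = 2^{1 − 3} = 1/4.
By linearity: E[X] = C(60, 3) · 2^{1 − 3} = 34220 · 1/4 = 8555.
Numerically: E[X] ≈ 8555.000000.

E[X] = C(60,3)·2^(1−C(3,2)) = 8555 ≈ 8555.000000.


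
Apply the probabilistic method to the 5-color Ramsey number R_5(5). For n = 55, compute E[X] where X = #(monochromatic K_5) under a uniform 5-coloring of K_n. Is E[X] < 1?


E[X] = C(55, 5) · 5^{1 − 10} = 3478761 · 5^{−9} = 3478761/1953125.
As a reduced fraction: E[X] = 3478761/1953125 ≈ 1.7811256.
Is E[X] < 1? NO.
Since E[X] ≥ 1, the first-moment bound is inconclusive at n = 55; it does NOT by itself certify R_5(5) > 55.

E[X] = 3478761/1953125 ≈ 1.7811256; E[X] ≥ 1; first-moment method inconclusive here.


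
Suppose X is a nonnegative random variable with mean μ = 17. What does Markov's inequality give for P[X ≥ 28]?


μ = E[X] = 17, a = 28.
Markov: P[X ≥ 28] ≤ μ/a = (17)/28 = 17/28.
Numerically: ≈ 0.607143.
(Since a = 28 > μ = 17.000000, the bound 17/28 is < 1 and informative.)

P[X ≥ 28] ≤ 17/28 ≈ 0.607143.


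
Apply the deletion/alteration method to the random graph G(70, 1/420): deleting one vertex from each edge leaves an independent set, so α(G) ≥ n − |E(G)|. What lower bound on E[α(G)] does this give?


E[|E(G)|] = C(70, 2)·p = 2415 · (1/420) = 23/4.
E[α(G)] ≥ n − E[|E(G)|] = 70 − 23/4 = 257/4.
Numerically: ≈ 64.2500.
(This is only a lower bound; the true E[α(G)] may be larger.)

E[α(G)] ≥ 257/4 ≈ 64.2500.


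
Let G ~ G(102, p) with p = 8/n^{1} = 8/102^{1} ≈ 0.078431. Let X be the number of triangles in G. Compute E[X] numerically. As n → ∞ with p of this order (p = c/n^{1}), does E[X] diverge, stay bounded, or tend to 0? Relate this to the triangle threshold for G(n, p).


Number of potential triangles: C(102, 3) = 171700.
Each occurs with probability p³ ≈ (0.078431)³ ≈ 4.8246904e-04.
By linearity: E[X] = C(102, 3)·p³ ≈ 171700 · 4.8246904e-04 ≈ 82.83993.
Here α = 1, so p = 8/n is exactly at the triangle threshold p ~ 1/n. Asymptotically E[X] → c³/6 = 8³/6 = 256/3 ≈ 85.33333, a bounded constant. In this regime the triangle count is asymptotically Poisson(c³/6).

E[X] ≈ 82.83993; in regime p = Θ(1/n^{1}) E[X] stays bounded (at the triangle threshold p ~ 1/n).


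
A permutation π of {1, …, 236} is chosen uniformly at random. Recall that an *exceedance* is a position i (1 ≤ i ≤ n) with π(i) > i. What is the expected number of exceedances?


Write X = Σ_{i=1}^{236} X_i, where X_i = 1_{π(i) > i}.
For each fixed i, π(i) is uniform over {1, …, 236} (marginal of a uniform permutation), so P[π(i) > i] = (n − i)/n. Summing: Σ_{i=1}^{236} (n − i)/n = (0 + 1 + … + 235)/236 = 236(236 − 1)/(2·236) = (236 − 1)/2.
Hence E[X] = Σ_{i=1}^{236} (236 − i)/236 = 235/2 ≈ 117.5000.

E[X] = 235/2 = 117.5000.


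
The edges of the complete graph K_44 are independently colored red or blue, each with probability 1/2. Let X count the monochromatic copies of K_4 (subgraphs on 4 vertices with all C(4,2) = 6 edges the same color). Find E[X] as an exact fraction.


Let X = Σ_S X_S over the C(44, 4) = 135751 subsets S of size 4, where X_S = 1 if the K_4 on S is monochromatic.
For a fixed S, the K_4 on S has C(4, 2) = 6 edges. P[all 6 edges red] = (1/2)^6, and likewise for blue, so P[monochromatic] = 2·(1/2)^6 = 2^{1 − 6} = 1/32.
By linearity of expectation: E[X] = C(44, 4) · 2^{1 − 6} = 135751 · 1/32 = 135751/32.
Numerically: E[X] ≈ 4242.218750.

E[X] = C(44,4)·2^(1−C(4,2)) = 135751/32 ≈ 4242.218750.


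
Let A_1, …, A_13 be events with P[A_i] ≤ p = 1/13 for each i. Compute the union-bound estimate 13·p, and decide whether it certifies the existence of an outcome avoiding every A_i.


Union bound: P[∪_{i=1}^{13} A_i] ≤ Σ_i P[A_i] ≤ 13·p = 13·(1/13) = 1.
Numerically: 1 ≈ 1.0000000.
Is 1 < 1? NO.
Since the bound 1 is ≥ 1, the union bound is uninformative here; it does NOT by itself certify existence.

13·p = 1 ≈ 1.0000000; existence NOT certified by the union bound.


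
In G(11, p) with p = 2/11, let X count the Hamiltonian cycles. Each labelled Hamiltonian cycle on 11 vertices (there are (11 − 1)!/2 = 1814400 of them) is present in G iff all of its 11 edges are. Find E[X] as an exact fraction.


K_11 has (11 − 1)!/2 = 1814400 labelled Hamiltonian cycles.
For each such Hamiltonian cycle H, let X_H = 1 if all 11 edges of H are present in G. Then P[X_H = 1] = p^{11} = (2/11)^{11} = 2048/285311670611.
By linearity: E[X] = Σ_H E[X_H] = 1814400 · p^{11} = 1814400 · 2048/285311670611 = 3715891200/285311670611.
Numerically: E[X] ≈ 0.013024.

E[X] = 1814400 · (2/11)^{11} = 3715891200/285311670611 ≈ 0.013024.


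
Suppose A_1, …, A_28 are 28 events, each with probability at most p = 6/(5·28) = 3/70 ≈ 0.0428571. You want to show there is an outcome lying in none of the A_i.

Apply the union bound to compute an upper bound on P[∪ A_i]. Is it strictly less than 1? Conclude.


Union bound: P[∪_{i=1}^{28} A_i] ≤ Σ_i P[A_i] ≤ 28·p = 28·(3/70) = 6/5.
Numerically: 6/5 ≈ 1.2000000.
Is 6/5 < 1? NO.
Since the bound 6/5 is ≥ 1, the union bound is uninformative here; it does NOT by itself certify existence.

28·p = 6/5 ≈ 1.2000000; existence NOT certified by the union bound.


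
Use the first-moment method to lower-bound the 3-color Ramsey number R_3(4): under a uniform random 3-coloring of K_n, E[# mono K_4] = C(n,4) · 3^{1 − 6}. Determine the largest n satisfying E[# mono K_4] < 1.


We need C(n, 4) · 3^{1 − 6} < 1, i.e. C(n, 4) < 3^{6 − 1} = 243.
Check values of n near the boundary:
  n = 7: C(7, 4) = 35; 35 < 243? YES
  n = 8: C(8, 4) = 70; 70 < 243? YES
  n = 9: C(9, 4) = 126; 126 < 243? YES
  n = 10: C(10, 4) = 210; 210 < 243? YES
  n = 11: C(11, 4) = 330; 330 < 243? NO
  n = 12: C(12, 4) = 495; 495 < 243? NO
The largest n with C(n, 4) < 243 is n = 10 (where E[X] = 70/81 ≈ 0.8642). Hence R_3(4) > 10, i.e. R_3(4) ≥ 11.

Largest n = 10; hence R_3(4) > 10.


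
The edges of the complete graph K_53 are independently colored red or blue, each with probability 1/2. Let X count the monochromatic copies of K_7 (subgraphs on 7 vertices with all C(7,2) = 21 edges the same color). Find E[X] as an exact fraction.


Let X = Σ_S X_S over the C(53, 7) = 154143080 subsets S of size 7, where X_S = 1 if the K_7 on S is monochromatic.
For a fixed S, the K_7 on S has C(7, 2) = 21 edges. P[all 21 edges red] = (1/2)^21, and likewise for blue, so P[monochromatic] = 2·(1/2)^21 = 2^{1 − 21} = 1/1048576.
Summing: E[X] = C(53, 7) · 2^{1 − 21} = 154143080 · 1/1048576 = 19267885/131072.
Numerically: E[X] ≈ 147.0023.

E[X] = C(53,7)·2^(1−C(7,2)) = 19267885/131072 ≈ 147.0023.


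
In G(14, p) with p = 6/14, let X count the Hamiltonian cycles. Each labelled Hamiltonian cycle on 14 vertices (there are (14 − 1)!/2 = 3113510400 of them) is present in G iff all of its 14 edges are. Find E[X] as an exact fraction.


K_14 has (14 − 1)!/2 = 3113510400 labelled Hamiltonian cycles.
For each such Hamiltonian cycle H, let X_H = 1 if all 14 edges of H are present in G. Then P[X_H = 1] = p^{14} = (3/7)^{14} = 4782969/678223072849.
By linearity: E[X] = Σ_H E[X_H] = 3113510400 · p^{14} = 3113510400 · 4782969/678223072849 = 2127403389196800/96889010407.
Numerically: E[X] ≈ 2.196e+04.

E[X] = 3113510400 · (3/7)^{14} = 2127403389196800/96889010407 ≈ 2.196e+04.


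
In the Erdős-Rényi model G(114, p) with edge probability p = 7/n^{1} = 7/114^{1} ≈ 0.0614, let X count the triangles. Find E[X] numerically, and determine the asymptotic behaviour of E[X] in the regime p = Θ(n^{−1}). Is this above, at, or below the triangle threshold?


Number of potential triangles: C(114, 3) = 240464.
Each occurs with probability p³ ≈ (0.0614)³ ≈ 2.315152e-04.
By linearity: E[X] = C(114, 3)·p³ ≈ 240464 · 2.315152e-04 ≈ 55.6711.
Here α = 1, so p = 7/n is exactly at the triangle threshold p ~ 1/n. Asymptotically E[X] → c³/6 = 7³/6 = 343/6 ≈ 57.1667, a bounded constant. In this regime the triangle count is asymptotically Poisson(c³/6).

E[X] ≈ 55.6711; in regime p = Θ(1/n^{1}) E[X] stays bounded (at the triangle threshold p ~ 1/n).


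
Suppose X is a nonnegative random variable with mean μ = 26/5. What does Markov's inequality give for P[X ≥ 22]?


μ = E[X] = 26/5, a = 22.
Markov: P[X ≥ 22] ≤ μ/a = (26/5)/22 = 13/55.
Numerically: ≈ 0.23636.
(Since a = 22 > μ = 5.20000, the bound 13/55 is < 1 and informative.)

P[X ≥ 22] ≤ 13/55 ≈ 0.23636.


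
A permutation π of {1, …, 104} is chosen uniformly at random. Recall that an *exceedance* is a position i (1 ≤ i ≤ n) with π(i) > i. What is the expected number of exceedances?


Write X = Σ_{i=1}^{104} X_i, where X_i = 1_{π(i) > i}.
For each fixed i, π(i) is uniform over {1, …, 104} (marginal of a uniform permutation), so P[π(i) > i] = (n − i)/n. Summing: Σ_{i=1}^{104} (n − i)/n = (0 + 1 + … + 103)/104 = 104(104 − 1)/(2·104) = (104 − 1)/2.
Hence E[X] = Σ_{i=1}^{104} (104 − i)/104 = 103/2 ≈ 51.5000.

E[X] = 103/2 = 51.5000.


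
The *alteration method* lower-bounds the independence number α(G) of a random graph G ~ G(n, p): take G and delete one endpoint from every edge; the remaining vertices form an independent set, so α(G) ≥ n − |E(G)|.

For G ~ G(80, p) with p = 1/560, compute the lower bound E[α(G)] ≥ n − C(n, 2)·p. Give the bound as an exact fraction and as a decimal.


E[|E(G)|] = C(80, 2)·p = 3160 · (1/560) = 79/14.
E[α(G)] ≥ n − E[|E(G)|] = 80 − 79/14 = 1041/14.
Numerically: ≈ 74.357.
(This is only a lower bound; the true E[α(G)] may be larger.)

E[α(G)] ≥ 1041/14 ≈ 74.357.


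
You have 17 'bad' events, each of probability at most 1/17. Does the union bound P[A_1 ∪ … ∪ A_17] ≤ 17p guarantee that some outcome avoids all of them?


Union bound: P[∪_{i=1}^{17} A_i] ≤ Σ_i P[A_i] ≤ 17·p = 17·(1/17) = 1.
Numerically: 1 ≈ 1.000.
Is 1 < 1? NO.
Since the bound 1 is ≥ 1, the union bound is uninformative here; it does NOT by itself certify existence.

17·p = 1 ≈ 1.000; existence NOT certified by the union bound.


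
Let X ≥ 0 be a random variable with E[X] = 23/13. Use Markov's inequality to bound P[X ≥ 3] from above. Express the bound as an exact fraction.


μ = E[X] = 23/13, a = 3.
Markov: P[X ≥ 3] ≤ μ/a = (23/13)/3 = 23/39.
Numerically: ≈ 0.5897.
(Since a = 3 > μ = 1.7692, the bound 23/39 is < 1 and informative.)

P[X ≥ 3] ≤ 23/39 ≈ 0.5897.


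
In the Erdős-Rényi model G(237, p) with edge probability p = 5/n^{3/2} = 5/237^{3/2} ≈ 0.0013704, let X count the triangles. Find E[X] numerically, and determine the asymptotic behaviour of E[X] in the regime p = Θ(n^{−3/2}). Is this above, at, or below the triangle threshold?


Number of potential triangles: C(237, 3) = 2190670.
Each occurs with probability p³ ≈ (0.0013704)³ ≈ 2.5736083e-09.
By linearity: E[X] = C(237, 3)·p³ ≈ 2190670 · 2.5736083e-09 ≈ 0.00564.
Since α = 3/2 > 1, p = c/n^{3/2} = o(1/n) is below the triangle threshold p ~ 1/n. Asymptotically E[X] ~ (c³/6)·n^{3(1−α)} = (5³/6)·n^{-1.5} → 0, so by Markov's inequality G has no triangles w.h.p.

E[X] ≈ 0.00564; in regime p = Θ(1/n^{3/2}) E[X] tends to 0 (below the triangle threshold p ~ 1/n).


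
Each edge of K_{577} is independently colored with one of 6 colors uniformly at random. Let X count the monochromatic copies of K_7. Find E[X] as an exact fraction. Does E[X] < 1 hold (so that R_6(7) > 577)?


E[X] = C(577, 7) · 6^{1 − 21} = 4073186129881440 · 6^{−20} = 4073186129881440/3656158440062976.
As a reduced fraction: E[X] = 42429022186265/38084983750656 ≈ 1.114.
Is E[X] < 1? NO.
Since E[X] ≥ 1, the first-moment bound is inconclusive at n = 577; it does NOT by itself certify R_6(7) > 577.

E[X] = 42429022186265/38084983750656 ≈ 1.114; E[X] ≥ 1; first-moment method inconclusive here.


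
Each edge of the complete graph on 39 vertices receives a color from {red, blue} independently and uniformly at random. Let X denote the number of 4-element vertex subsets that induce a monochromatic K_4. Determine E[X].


Let X = Σ_S X_S over the C(39, 4) = 82251 subsets S of size 4, where X_S = 1 if the K_4 on S is monochromatic.
For a fixed S, the K_4 on S has C(4, 2) = 6 edges. P[all 6 edges red] = (1/2)^6, and likewise for blue, so P[monochromatic] = 2·(1/2)^6 = 2^{1 − 6} = 1/32.
By linearity of expectation: E[X] = C(39, 4) · 2^{1 − 6} = 82251 · 1/32 = 82251/32.
Numerically: E[X] ≈ 2570.344.

E[X] = C(39,4)·2^(1−C(4,2)) = 82251/32 ≈ 2570.344.


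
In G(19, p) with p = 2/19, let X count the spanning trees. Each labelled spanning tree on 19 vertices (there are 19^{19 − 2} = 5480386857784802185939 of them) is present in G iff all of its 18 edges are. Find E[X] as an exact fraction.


K_19 has 19^{19 − 2} = 5480386857784802185939 labelled spanning trees.
For each such spanning tree H, let X_H = 1 if all 18 edges of H are present in G. Then P[X_H = 1] = p^{18} = (2/19)^{18} = 262144/104127350297911241532841.
By linearity: E[X] = Σ_H E[X_H] = 5480386857784802185939 · p^{18} = 5480386857784802185939 · 262144/104127350297911241532841 = 262144/19.
Numerically: E[X] ≈ 13797.1.

E[X] = 5480386857784802185939 · (2/19)^{18} = 262144/19 ≈ 13797.1.


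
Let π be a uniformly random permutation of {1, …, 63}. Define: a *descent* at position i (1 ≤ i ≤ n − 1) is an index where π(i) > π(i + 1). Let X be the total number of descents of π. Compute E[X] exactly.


Write X = Σ X_I over i = 1, …, 62, with X_I the indicator of one descent.
There are 62 indicators.
For each fixed i, the pair (π(i), π(i+1)) is a uniformly random ordered pair of distinct values from {1, …, 63}; by symmetry P[π(i) > π(i+1)] = 1/2.
By linearity: E[X] = 62 · (1/2) = (63 − 1) · (1/2) = 31 ≈ 31.000.

E[X] = 31 = 31.000.


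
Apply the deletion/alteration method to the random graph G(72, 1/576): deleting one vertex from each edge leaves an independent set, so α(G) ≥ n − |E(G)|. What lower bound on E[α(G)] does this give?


E[|E(G)|] = C(72, 2)·p = 2556 · (1/576) = 71/16.
E[α(G)] ≥ n − E[|E(G)|] = 72 − 71/16 = 1081/16.
Numerically: ≈ 67.56250.
(This is only a lower bound; the true E[α(G)] may be larger.)

E[α(G)] ≥ 1081/16 ≈ 67.56250.


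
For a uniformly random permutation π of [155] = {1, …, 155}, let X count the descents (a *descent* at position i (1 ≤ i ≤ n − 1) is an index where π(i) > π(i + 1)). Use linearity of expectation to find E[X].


Write X = Σ X_I over i = 1, …, 154, with X_I the indicator of one descent.
There are 154 indicators.
For each fixed i, the pair (π(i), π(i+1)) is a uniformly random ordered pair of distinct values from {1, …, 155}; by symmetry P[π(i) > π(i+1)] = 1/2.
By linearity: E[X] = 154 · (1/2) = (155 − 1) · (1/2) = 77 ≈ 77.000000.

E[X] = 77 = 77.000000.


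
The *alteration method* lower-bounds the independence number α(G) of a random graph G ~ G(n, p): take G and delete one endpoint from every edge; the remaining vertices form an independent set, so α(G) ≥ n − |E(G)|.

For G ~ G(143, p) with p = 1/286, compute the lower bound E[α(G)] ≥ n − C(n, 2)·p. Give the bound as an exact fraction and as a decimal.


E[|E(G)|] = C(143, 2)·p = 10153 · (1/286) = 71/2.
E[α(G)] ≥ n − E[|E(G)|] = 143 − 71/2 = 215/2.
Numerically: ≈ 107.500000.
(This is only a lower bound; the true E[α(G)] may be larger.)

E[α(G)] ≥ 215/2 ≈ 107.500000.


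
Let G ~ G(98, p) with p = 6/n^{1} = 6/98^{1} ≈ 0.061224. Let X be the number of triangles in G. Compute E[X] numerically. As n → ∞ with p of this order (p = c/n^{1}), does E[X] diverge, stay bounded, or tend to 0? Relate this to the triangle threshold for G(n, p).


Number of potential triangles: C(98, 3) = 152096.
Each occurs with probability p³ ≈ (0.061224)³ ≈ 2.2949621e-04.
By linearity: E[X] = C(98, 3)·p³ ≈ 152096 · 2.2949621e-04 ≈ 34.90546.
Here α = 1, so p = 6/n is exactly at the triangle threshold p ~ 1/n. Asymptotically E[X] → c³/6 = 6³/6 = 36 ≈ 36.00000, a bounded constant. In this regime the triangle count is asymptotically Poisson(c³/6).

E[X] ≈ 34.90546; in regime p = Θ(1/n^{1}) E[X] stays bounded (at the triangle threshold p ~ 1/n).


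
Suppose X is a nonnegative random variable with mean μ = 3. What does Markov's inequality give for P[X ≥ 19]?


μ = E[X] = 3, a = 19.
Markov: P[X ≥ 19] ≤ μ/a = (3)/19 = 3/19.
Numerically: ≈ 0.15789.
(Since a = 19 > μ = 3.00000, the bound 3/19 is < 1 and informative.)

P[X ≥ 19] ≤ 3/19 ≈ 0.15789.


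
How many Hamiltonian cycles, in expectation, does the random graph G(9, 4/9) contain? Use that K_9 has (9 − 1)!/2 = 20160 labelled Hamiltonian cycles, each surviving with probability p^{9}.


K_9 has (9 − 1)!/2 = 20160 labelled Hamiltonian cycles.
For each such Hamiltonian cycle H, let X_H = 1 if all 9 edges of H are present in G. Then P[X_H = 1] = p^{9} = (4/9)^{9} = 262144/387420489.
By linearity of expectation: E[X] = Σ_H E[X_H] = 20160 · p^{9} = 20160 · 262144/387420489 = 587202560/43046721.
Numerically: E[X] ≈ 13.6.

E[X] = 20160 · (4/9)^{9} = 587202560/43046721 ≈ 13.6.


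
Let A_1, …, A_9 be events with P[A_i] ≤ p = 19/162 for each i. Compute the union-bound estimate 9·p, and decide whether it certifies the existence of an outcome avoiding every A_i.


Union bound: P[∪_{i=1}^{9} A_i] ≤ Σ_i P[A_i] ≤ 9·p = 9·(19/162) = 19/18.
Numerically: 19/18 ≈ 1.0555556.
Is 19/18 < 1? NO.
Since the bound 19/18 is ≥ 1, the union bound is uninformative here; it does NOT by itself certify existence.

9·p = 19/18 ≈ 1.0555556; existence NOT certified by the union bound.


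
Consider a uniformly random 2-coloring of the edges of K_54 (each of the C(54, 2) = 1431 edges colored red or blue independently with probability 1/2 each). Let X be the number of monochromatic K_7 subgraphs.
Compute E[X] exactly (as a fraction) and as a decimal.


Let X = Σ_S X_S over the C(54, 7) = 177100560 subsets S of size 7, where X_S = 1 if the K_7 on S is monochromatic.
For a fixed S, the K_7 on S has C(7, 2) = 21 edges. P[all 21 edges red] = (1/2)^21, and likewise for blue, so P[monochromatic] = 2·(1/2)^21 = 2^{1 − 21} = 1/1048576.
By linearity of expectation: E[X] = C(54, 7) · 2^{1 − 21} = 177100560 · 1/1048576 = 11068785/65536.
Numerically: E[X] ≈ 168.896255.

E[X] = C(54,7)·2^(1−C(7,2)) = 11068785/65536 ≈ 168.896255.


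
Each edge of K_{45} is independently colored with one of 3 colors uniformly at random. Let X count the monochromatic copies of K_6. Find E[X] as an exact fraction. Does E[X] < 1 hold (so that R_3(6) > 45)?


E[X] = C(45, 6) · 3^{1 − 15} = 8145060 · 3^{−14} = 8145060/4782969.
As a reduced fraction: E[X] = 2715020/1594323 ≈ 1.7029.
Is E[X] < 1? NO.
Since E[X] ≥ 1, the first-moment bound is inconclusive at n = 45; it does NOT by itself certify R_3(6) > 45.

E[X] = 2715020/1594323 ≈ 1.7029; E[X] ≥ 1; first-moment method inconclusive here.


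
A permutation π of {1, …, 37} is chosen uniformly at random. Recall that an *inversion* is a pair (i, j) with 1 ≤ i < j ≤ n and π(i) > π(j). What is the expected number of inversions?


Write X = Σ X_I over the C(37, 2) = 666 pairs i < j, with X_I the indicator of one inversion.
There are 666 indicators.
For each fixed pair i < j, the values π(i) and π(j) are two distinct elements of {1, …, 37} in uniformly random order; by symmetry P[π(i) > π(j)] = 1/2.
By linearity: E[X] = 666 · (1/2) = C(37, 2) · (1/2) = 666/2 = 333 ≈ 333.0000.

E[X] = 333 = 333.0000.


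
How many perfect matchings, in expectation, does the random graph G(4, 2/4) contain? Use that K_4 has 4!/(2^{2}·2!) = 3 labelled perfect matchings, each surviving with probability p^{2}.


K_4 has 4!/(2^{2}·2!) = 3 labelled perfect matchings.
For each such perfect matching H, let X_H = 1 if all 2 edges of H are present in G. Then P[X_H = 1] = p^{2} = (1/2)^{2} = 1/4.
By linearity: E[X] = Σ_H E[X_H] = 3 · p^{2} = 3 · 1/4 = 3/4.
Numerically: E[X] ≈ 0.75.

E[X] = 3 · (1/2)^{2} = 3/4 ≈ 0.75.
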